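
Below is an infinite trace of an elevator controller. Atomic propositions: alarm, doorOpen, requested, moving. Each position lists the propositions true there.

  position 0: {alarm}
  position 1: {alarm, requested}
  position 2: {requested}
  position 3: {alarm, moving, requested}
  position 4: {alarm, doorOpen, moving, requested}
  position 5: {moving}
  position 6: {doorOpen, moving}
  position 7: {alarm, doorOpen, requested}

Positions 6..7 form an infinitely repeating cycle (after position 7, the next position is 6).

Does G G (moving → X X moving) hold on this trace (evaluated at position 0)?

Violated

G (moving → X X moving) must hold at every position from 0 onward. It fails at position 0, so G G (moving → X X moving) is false.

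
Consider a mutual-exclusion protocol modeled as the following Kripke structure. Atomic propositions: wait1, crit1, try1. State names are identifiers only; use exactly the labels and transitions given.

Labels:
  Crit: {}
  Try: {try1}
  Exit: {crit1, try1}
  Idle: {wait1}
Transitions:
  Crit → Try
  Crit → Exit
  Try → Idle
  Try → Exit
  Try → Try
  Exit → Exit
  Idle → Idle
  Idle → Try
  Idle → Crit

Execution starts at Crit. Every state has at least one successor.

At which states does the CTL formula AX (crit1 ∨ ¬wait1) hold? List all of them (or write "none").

States satisfying crit1 ∨ ¬wait1: {Crit, Try, Exit}.
States satisfying AX (crit1 ∨ ¬wait1): {Crit, Exit}.

{Crit, Exit}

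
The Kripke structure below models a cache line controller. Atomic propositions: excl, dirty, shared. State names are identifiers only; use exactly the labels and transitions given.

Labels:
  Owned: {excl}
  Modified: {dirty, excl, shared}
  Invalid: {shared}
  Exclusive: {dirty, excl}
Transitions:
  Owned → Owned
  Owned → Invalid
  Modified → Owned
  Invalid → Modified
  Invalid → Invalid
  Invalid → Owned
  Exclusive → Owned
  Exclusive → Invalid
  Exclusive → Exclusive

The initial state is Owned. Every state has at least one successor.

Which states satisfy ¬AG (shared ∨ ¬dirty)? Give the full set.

States satisfying shared ∨ ¬dirty: {Owned, Modified, Invalid}.
States satisfying AG (shared ∨ ¬dirty): {Owned, Modified, Invalid}.
States satisfying ¬AG (shared ∨ ¬dirty): {Exclusive}.

{Exclusive}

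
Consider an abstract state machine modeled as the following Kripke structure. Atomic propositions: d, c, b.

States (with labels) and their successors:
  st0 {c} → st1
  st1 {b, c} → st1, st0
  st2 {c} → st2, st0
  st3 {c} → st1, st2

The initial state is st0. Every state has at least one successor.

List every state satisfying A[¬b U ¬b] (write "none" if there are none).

{st0, st2, st3}

States satisfying ¬b: {st0, st2, st3}.
States satisfying A[¬b U ¬b]: {st0, st2, st3}.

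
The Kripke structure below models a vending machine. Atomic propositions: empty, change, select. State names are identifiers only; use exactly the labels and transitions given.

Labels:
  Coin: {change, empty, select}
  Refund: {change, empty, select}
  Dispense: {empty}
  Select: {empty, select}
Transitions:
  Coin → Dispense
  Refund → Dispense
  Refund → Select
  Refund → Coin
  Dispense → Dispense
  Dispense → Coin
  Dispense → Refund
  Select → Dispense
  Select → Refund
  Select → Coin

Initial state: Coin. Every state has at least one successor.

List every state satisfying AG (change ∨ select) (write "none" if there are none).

none

States satisfying change ∨ select: {Coin, Refund, Select}.
States satisfying AG (change ∨ select): ∅.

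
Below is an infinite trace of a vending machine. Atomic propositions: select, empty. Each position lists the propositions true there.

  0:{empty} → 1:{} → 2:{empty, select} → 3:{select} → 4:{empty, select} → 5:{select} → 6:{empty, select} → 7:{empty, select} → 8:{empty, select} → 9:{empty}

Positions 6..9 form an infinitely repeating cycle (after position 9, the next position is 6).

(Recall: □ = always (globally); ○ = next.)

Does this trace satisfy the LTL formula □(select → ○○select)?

No

select → ○○select must hold at every position from 0 onward. It fails at position 7, so □(select → ○○select) is false.
Positions where select holds: 2, 3, 4, 5, 6, 7, 8.
Check ○○select at each: 2→ok, 3→ok, 4→ok, 5→ok, 6→ok, 7→fails, 8→ok.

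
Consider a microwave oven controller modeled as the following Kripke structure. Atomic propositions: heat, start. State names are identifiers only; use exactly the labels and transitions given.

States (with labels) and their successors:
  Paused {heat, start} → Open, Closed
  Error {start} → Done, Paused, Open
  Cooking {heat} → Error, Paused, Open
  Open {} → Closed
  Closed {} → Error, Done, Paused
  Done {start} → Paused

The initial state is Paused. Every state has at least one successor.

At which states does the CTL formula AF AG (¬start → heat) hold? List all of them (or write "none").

none

States satisfying AG (¬start → heat): ∅.
States satisfying AF AG (¬start → heat): ∅.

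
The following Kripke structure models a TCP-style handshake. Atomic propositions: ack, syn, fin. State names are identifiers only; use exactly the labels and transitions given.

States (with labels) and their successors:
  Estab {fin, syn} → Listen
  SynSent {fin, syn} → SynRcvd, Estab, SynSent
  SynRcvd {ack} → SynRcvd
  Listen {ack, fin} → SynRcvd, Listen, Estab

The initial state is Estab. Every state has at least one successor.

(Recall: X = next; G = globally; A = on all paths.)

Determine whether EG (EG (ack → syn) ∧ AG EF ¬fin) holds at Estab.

No

States satisfying EG (ack → syn) ∧ AG EF ¬fin: {SynSent}.
States satisfying EG (EG (ack → syn) ∧ AG EF ¬fin): {SynSent}.
No suitable path/successor from Estab witnesses the formula.
Estab ∉ Sat(EG (EG (ack → syn) ∧ AG EF ¬fin)).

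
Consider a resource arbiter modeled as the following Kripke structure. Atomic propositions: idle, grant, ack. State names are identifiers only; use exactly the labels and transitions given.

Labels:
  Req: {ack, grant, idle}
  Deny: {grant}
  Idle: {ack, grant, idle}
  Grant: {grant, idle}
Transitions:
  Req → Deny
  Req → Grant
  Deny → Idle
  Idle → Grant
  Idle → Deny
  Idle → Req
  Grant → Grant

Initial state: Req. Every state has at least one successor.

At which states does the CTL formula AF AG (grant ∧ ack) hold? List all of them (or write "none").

States satisfying AG (grant ∧ ack): ∅.
States satisfying AF AG (grant ∧ ack): ∅.

none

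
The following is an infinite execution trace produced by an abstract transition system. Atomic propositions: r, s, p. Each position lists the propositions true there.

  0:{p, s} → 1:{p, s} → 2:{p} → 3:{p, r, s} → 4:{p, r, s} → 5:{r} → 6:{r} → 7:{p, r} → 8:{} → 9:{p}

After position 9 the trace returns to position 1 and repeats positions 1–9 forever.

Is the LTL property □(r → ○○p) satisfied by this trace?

Violated

r → ○○p must hold at every position from 0 onward. It fails at position 3, so □(r → ○○p) is false.
Positions where r holds: 3, 4, 5, 6, 7.
Check ○○p at each: 3→fails, 4→fails, 5→ok, 6→fails, 7→ok.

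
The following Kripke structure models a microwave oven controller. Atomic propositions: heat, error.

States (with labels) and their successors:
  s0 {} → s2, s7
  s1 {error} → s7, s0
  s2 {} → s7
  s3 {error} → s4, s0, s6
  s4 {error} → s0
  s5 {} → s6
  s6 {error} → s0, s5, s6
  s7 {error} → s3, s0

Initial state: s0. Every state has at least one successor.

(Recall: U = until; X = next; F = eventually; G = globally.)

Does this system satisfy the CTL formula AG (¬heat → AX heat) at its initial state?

States satisfying ¬heat → AX heat: ∅.
States satisfying AG (¬heat → AX heat): ∅.
s0 is reachable from s0 and violates ¬heat → AX heat, so AG fails at s0.
s0 ∉ Sat(AG (¬heat → AX heat)).

No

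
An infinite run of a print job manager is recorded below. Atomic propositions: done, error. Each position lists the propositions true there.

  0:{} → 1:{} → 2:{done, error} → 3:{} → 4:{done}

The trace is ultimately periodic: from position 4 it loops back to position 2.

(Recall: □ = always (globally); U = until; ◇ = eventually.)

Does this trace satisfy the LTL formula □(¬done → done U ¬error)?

¬done → done U ¬error holds at every position 0..4, and those are all positions ever visited, so □(¬done → done U ¬error) holds.
Positions where ¬done holds: 0, 1, 3.
Check done U ¬error at each: 0→ok, 1→ok, 3→ok.

Satisfied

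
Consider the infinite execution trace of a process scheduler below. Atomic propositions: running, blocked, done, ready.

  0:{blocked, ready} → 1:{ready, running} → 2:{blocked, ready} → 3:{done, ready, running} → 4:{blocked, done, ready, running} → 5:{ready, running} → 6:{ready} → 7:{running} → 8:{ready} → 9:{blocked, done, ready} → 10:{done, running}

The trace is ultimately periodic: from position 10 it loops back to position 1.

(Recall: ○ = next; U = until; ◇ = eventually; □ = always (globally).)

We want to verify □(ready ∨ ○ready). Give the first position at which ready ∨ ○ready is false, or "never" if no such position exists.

never

ready ∨ ○ready holds at every position 0..10, and those are all the positions the trace ever visits, so the invariant □(ready ∨ ○ready) is never violated.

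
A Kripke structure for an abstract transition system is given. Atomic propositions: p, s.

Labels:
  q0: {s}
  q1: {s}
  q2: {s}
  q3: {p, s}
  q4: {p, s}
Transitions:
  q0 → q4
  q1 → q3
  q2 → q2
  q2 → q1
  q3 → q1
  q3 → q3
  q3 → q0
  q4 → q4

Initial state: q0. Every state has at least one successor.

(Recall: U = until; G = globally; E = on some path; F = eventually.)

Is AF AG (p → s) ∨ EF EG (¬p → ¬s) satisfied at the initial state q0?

Holds

States satisfying AG (p → s): {q0, q1, q2, q3, q4}.
States satisfying AF AG (p → s): {q0, q1, q2, q3, q4}.
States satisfying EG (¬p → ¬s): {q3, q4}.
States satisfying EF EG (¬p → ¬s): {q0, q1, q2, q3, q4}.
States satisfying AF AG (p → s) ∨ EF EG (¬p → ¬s): {q0, q1, q2, q3, q4}.
q0 ∈ Sat(AF AG (p → s) ∨ EF EG (¬p → ¬s)).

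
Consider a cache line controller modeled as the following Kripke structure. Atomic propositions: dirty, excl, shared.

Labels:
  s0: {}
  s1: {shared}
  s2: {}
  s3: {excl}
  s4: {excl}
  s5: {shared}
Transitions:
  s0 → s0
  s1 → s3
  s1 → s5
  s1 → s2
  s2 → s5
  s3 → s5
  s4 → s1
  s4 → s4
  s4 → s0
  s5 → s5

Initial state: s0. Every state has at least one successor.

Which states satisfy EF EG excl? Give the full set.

States satisfying EG excl: {s4}.
States satisfying EF EG excl: {s4}.

{s4}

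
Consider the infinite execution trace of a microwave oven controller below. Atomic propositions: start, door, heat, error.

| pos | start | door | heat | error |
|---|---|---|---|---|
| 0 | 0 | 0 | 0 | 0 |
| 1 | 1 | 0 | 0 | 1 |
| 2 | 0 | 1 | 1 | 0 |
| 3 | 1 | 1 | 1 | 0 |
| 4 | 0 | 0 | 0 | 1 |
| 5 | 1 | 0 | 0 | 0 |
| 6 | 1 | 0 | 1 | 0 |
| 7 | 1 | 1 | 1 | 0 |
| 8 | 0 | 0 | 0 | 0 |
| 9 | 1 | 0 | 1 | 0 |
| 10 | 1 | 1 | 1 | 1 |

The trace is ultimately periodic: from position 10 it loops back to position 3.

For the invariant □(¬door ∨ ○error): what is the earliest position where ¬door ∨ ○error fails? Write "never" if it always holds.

2

Check ¬door ∨ ○error at each position in order: 0 ✓, 1 ✓.
At position 2 the labels are {door, heat} and the next position 3 has {door, heat, start}, so ¬door ∨ ○error is false there. This is the first violation.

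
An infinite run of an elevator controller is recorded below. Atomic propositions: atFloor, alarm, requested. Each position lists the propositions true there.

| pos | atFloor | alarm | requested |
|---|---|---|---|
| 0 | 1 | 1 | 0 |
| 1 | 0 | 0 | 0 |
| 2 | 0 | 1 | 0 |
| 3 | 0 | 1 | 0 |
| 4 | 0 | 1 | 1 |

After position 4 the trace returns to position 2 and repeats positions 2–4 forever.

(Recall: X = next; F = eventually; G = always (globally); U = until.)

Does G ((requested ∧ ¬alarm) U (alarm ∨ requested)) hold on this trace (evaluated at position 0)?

(requested ∧ ¬alarm) U (alarm ∨ requested) must hold at every position from 0 onward. It fails at position 1, so G ((requested ∧ ¬alarm) U (alarm ∨ requested)) is false.

Does not hold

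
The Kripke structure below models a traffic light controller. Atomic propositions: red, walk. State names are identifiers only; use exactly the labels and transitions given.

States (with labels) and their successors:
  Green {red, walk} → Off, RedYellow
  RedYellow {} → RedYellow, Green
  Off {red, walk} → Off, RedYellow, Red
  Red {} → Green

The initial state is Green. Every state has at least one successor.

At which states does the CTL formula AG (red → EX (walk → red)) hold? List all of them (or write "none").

{Green, RedYellow, Off, Red}

States satisfying red → EX (walk → red): {Green, RedYellow, Off, Red}.
States satisfying AG (red → EX (walk → red)): {Green, RedYellow, Off, Red}.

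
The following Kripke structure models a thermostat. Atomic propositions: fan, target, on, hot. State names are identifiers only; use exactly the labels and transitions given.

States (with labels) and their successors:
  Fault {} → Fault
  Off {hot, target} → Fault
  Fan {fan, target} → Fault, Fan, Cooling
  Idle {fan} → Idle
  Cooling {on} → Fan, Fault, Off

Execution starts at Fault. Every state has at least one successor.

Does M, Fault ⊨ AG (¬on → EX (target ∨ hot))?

States satisfying ¬on → EX (target ∨ hot): {Fan, Cooling}.
States satisfying AG (¬on → EX (target ∨ hot)): ∅.
Fault is reachable from Fault and violates ¬on → EX (target ∨ hot), so AG fails at Fault.
Fault ∉ Sat(AG (¬on → EX (target ∨ hot))).

No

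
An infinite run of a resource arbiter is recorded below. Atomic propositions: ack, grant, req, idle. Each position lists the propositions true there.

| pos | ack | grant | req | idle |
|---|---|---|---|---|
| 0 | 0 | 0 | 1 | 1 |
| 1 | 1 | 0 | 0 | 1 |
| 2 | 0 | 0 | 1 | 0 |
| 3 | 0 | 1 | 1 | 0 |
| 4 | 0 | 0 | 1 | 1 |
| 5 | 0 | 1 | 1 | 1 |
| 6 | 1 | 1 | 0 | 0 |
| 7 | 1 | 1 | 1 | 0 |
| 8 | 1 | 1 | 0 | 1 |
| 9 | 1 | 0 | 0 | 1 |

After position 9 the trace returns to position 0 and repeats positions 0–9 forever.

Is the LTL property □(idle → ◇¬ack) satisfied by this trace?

idle → ◇¬ack holds at every position 0..9, and those are all positions ever visited, so □(idle → ◇¬ack) holds.
Positions where idle holds: 0, 1, 4, 5, 8, 9.
Check ◇¬ack at each: 0→ok, 1→ok, 4→ok, 5→ok, 8→ok, 9→ok.

Yes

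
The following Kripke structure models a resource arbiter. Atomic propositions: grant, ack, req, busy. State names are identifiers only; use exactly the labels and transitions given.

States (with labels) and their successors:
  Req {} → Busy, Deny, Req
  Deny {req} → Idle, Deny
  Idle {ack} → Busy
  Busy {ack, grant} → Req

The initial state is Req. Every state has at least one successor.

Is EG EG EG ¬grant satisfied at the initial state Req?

Holds

States satisfying EG EG ¬grant: {Req, Deny}.
States satisfying EG EG EG ¬grant: {Req, Deny}.
Req ∈ Sat(EG EG EG ¬grant).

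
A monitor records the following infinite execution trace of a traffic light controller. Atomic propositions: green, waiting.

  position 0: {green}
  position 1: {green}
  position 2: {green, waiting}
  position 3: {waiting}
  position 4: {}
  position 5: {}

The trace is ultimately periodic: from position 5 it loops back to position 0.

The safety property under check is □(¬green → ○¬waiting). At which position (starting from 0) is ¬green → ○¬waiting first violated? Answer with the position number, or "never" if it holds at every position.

never

¬green → ○¬waiting holds at every position 0..5, and those are all the positions the trace ever visits, so the invariant □(¬green → ○¬waiting) is never violated.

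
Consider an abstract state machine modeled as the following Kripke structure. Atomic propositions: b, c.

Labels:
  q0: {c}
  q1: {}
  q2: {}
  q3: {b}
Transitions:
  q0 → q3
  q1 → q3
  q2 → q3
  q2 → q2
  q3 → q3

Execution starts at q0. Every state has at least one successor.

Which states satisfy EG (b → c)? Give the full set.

{q2}

States satisfying b → c: {q0, q1, q2}.
States satisfying EG (b → c): {q2}.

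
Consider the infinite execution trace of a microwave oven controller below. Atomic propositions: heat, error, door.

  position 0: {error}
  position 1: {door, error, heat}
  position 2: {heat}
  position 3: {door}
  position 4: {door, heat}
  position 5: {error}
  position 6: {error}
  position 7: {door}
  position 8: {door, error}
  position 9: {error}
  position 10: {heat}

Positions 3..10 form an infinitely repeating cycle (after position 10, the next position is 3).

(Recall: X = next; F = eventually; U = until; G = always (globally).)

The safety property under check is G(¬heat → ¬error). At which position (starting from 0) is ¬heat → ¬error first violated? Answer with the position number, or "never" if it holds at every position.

At position 0 the labels are {error}, so ¬heat → ¬error is false there. This is the first violation.

0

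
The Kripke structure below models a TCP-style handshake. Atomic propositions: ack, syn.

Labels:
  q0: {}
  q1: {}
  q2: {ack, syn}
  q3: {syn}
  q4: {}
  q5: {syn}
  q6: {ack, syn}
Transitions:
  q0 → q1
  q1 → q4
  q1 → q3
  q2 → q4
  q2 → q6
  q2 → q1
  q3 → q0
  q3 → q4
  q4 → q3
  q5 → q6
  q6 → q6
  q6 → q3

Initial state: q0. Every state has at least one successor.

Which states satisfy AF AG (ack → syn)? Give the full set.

{q0, q1, q2, q3, q4, q5, q6}

States satisfying AG (ack → syn): {q0, q1, q2, q3, q4, q5, q6}.
States satisfying AF AG (ack → syn): {q0, q1, q2, q3, q4, q5, q6}.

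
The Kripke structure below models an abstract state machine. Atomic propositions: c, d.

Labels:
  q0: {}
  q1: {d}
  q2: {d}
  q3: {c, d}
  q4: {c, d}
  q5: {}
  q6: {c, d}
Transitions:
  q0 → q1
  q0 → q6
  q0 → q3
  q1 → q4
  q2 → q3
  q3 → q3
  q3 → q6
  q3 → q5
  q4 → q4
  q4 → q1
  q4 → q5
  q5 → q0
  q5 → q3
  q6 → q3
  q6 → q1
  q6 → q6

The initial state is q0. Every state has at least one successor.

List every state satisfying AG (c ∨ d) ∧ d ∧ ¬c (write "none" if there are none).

States satisfying c ∨ d: {q1, q2, q3, q4, q6}.
States satisfying AG (c ∨ d): ∅.
States satisfying ¬c: {q0, q1, q2, q5}.
States satisfying d ∧ ¬c: {q1, q2}.
States satisfying AG (c ∨ d) ∧ d ∧ ¬c: ∅.

none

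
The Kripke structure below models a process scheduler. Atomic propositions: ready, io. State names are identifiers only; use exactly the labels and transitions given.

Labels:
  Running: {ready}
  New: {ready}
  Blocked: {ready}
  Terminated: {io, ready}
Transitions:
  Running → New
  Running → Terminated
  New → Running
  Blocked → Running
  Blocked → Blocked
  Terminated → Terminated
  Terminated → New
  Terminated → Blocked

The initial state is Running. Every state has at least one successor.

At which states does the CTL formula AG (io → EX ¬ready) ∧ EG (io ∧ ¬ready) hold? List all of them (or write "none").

none

States satisfying io → EX ¬ready: {Running, New, Blocked}.
States satisfying AG (io → EX ¬ready): ∅.
States satisfying io ∧ ¬ready: ∅.
States satisfying EG (io ∧ ¬ready): ∅.
States satisfying AG (io → EX ¬ready) ∧ EG (io ∧ ¬ready): ∅.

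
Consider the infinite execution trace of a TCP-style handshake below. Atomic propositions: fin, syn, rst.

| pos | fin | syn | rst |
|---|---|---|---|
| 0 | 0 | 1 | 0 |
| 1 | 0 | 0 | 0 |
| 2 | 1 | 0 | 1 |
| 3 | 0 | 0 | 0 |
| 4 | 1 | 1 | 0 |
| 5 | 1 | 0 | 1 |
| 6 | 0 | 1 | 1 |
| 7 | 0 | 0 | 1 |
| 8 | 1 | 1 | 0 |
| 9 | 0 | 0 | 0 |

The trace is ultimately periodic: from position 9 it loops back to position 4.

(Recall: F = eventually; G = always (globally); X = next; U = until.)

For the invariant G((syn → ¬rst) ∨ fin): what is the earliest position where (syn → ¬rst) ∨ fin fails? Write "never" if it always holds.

6

Check (syn → ¬rst) ∨ fin at each position in order: 0 ✓, 1 ✓, 2 ✓, 3 ✓, 4 ✓, 5 ✓.
At position 6 the labels are {rst, syn}, so (syn → ¬rst) ∨ fin is false there. This is the first violation.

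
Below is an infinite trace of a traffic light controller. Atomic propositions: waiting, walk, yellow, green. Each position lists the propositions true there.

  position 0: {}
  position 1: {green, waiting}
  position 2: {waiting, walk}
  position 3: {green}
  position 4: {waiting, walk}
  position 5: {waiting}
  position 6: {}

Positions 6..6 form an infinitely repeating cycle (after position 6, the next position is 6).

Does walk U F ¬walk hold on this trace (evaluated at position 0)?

Walking from position 0: F ¬walk first holds at position 0, and walk holds at every earlier position along the way, so walk U F ¬walk holds.

Yes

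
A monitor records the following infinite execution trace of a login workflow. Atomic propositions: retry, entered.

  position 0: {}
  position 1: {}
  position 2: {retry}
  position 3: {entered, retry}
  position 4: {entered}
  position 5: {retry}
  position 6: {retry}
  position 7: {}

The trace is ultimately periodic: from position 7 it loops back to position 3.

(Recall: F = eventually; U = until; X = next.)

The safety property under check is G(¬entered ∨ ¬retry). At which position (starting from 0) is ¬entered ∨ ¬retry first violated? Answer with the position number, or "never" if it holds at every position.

3

Check ¬entered ∨ ¬retry at each position in order: 0 ✓, 1 ✓, 2 ✓.
At position 3 the labels are {entered, retry}, so ¬entered ∨ ¬retry is false there. This is the first violation.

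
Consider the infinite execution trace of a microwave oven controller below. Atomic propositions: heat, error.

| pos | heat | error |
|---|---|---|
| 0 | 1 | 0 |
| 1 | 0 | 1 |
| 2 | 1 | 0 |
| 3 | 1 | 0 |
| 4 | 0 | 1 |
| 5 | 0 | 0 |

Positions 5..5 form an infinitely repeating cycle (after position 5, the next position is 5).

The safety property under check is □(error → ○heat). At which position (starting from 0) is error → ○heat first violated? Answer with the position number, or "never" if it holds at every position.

Check error → ○heat at each position in order: 0 ✓, 1 ✓, 2 ✓, 3 ✓.
At position 4 the labels are {error} and the next position 5 has {}, so error → ○heat is false there. This is the first violation.

4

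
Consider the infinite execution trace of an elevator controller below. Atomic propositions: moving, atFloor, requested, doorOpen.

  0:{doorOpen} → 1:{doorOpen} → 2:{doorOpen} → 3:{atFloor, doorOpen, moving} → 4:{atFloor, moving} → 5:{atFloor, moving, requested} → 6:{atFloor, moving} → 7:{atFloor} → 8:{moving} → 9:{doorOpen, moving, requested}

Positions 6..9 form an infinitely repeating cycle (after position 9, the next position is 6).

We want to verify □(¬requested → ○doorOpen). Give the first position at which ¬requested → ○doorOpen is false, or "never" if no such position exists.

Check ¬requested → ○doorOpen at each position in order: 0 ✓, 1 ✓, 2 ✓.
At position 3 the labels are {atFloor, doorOpen, moving} and the next position 4 has {atFloor, moving}, so ¬requested → ○doorOpen is false there. This is the first violation.

3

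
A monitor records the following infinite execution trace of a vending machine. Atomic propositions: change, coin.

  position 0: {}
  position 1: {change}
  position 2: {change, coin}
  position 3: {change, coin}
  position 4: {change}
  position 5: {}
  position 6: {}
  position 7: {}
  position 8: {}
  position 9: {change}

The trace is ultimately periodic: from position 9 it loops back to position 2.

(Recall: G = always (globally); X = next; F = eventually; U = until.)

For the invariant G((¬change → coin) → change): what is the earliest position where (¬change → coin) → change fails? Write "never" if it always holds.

never

(¬change → coin) → change holds at every position 0..9, and those are all the positions the trace ever visits, so the invariant G((¬change → coin) → change) is never violated.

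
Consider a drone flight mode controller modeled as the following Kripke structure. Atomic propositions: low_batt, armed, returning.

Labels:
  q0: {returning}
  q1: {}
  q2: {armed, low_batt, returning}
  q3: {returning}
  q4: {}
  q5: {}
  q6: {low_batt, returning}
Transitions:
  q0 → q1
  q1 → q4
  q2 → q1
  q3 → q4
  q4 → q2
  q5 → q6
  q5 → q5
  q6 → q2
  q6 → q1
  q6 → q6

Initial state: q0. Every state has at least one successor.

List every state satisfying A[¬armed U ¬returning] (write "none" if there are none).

{q0, q1, q3, q4, q5}

States satisfying ¬armed: {q0, q1, q3, q4, q5, q6}.
States satisfying ¬returning: {q1, q4, q5}.
States satisfying A[¬armed U ¬returning]: {q0, q1, q3, q4, q5}.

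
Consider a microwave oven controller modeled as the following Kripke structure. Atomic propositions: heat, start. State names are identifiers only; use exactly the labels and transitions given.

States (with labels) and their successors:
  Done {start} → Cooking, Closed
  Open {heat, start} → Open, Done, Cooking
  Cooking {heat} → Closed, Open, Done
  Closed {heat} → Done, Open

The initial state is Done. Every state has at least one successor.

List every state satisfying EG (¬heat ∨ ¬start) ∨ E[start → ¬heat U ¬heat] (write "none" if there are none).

States satisfying ¬heat ∨ ¬start: {Done, Cooking, Closed}.
States satisfying EG (¬heat ∨ ¬start): {Done, Cooking, Closed}.
States satisfying start → ¬heat: {Done, Cooking, Closed}.
States satisfying ¬heat: {Done}.
States satisfying E[start → ¬heat U ¬heat]: {Done, Cooking, Closed}.
States satisfying EG (¬heat ∨ ¬start) ∨ E[start → ¬heat U ¬heat]: {Done, Cooking, Closed}.

{Done, Cooking, Closed}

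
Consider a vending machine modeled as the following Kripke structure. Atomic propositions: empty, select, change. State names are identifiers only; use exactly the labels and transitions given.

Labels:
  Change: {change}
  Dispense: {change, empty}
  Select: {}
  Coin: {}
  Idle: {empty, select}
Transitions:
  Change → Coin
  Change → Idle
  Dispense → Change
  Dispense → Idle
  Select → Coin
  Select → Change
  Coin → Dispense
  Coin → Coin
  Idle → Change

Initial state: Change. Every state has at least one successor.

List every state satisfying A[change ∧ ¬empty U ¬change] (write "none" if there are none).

States satisfying change ∧ ¬empty: {Change}.
States satisfying ¬change: {Select, Coin, Idle}.
States satisfying A[change ∧ ¬empty U ¬change]: {Change, Select, Coin, Idle}.

{Change, Select, Coin, Idle}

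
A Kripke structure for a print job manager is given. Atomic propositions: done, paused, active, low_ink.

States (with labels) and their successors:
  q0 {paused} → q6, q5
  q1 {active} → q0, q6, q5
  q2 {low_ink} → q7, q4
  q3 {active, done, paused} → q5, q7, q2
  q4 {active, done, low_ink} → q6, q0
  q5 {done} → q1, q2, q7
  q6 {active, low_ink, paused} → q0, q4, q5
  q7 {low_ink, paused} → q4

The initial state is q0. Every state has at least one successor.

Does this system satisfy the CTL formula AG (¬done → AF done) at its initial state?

States satisfying ¬done → AF done: {q2, q3, q4, q5, q7}.
States satisfying AG (¬done → AF done): ∅.
q0 is reachable from q0 and violates ¬done → AF done, so AG fails at q0.
q0 ∉ Sat(AG (¬done → AF done)).

Violated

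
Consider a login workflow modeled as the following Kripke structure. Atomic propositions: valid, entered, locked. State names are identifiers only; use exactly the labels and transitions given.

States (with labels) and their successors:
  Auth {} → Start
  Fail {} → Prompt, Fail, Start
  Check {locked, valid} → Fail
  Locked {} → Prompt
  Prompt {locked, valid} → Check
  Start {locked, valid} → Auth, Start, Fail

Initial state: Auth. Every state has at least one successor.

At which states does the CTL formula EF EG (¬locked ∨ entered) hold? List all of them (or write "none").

{Auth, Fail, Check, Locked, Prompt, Start}

States satisfying EG (¬locked ∨ entered): {Fail}.
States satisfying EF EG (¬locked ∨ entered): {Auth, Fail, Check, Locked, Prompt, Start}.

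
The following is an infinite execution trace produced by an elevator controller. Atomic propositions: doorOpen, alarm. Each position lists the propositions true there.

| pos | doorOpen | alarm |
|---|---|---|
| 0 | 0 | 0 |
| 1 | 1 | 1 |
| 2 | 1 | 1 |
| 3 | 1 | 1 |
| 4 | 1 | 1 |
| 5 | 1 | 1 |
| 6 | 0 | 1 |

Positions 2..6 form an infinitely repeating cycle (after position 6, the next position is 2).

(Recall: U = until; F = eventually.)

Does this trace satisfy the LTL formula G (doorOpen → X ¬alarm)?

Violated

doorOpen → X ¬alarm must hold at every position from 0 onward. It fails at position 1, so G (doorOpen → X ¬alarm) is false.
Positions where doorOpen holds: 1, 2, 3, 4, 5.
Check X ¬alarm at each: 1→fails, 2→fails, 3→fails, 4→fails, 5→fails.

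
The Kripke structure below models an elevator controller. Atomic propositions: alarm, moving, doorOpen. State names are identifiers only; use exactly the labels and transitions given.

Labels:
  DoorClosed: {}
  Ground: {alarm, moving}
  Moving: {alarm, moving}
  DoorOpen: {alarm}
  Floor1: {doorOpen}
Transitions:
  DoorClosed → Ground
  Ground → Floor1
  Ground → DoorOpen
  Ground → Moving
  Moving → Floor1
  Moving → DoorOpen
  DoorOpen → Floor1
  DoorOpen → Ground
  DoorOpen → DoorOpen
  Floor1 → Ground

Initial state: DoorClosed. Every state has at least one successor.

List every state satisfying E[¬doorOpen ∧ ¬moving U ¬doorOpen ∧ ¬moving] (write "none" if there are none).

States satisfying ¬doorOpen ∧ ¬moving: {DoorClosed, DoorOpen}.
States satisfying E[¬doorOpen ∧ ¬moving U ¬doorOpen ∧ ¬moving]: {DoorClosed, DoorOpen}.

{DoorClosed, DoorOpen}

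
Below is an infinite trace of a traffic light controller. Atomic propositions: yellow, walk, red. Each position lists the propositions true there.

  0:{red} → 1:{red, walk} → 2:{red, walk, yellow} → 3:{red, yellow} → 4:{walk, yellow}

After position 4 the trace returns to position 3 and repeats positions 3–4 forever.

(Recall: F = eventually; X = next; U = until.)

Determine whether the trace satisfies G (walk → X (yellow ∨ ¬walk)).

walk → X (yellow ∨ ¬walk) holds at every position 0..4, and those are all positions ever visited, so G (walk → X (yellow ∨ ¬walk)) holds.
Positions where walk holds: 1, 2, 4.
Check X (yellow ∨ ¬walk) at each: 1→ok, 2→ok, 4→ok.

Satisfied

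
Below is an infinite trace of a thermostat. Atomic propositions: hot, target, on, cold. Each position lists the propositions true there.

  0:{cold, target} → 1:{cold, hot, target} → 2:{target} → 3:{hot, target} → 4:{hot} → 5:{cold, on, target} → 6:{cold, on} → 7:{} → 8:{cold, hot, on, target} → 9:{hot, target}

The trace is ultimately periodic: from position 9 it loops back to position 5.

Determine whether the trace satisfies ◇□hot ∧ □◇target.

□hot is false at every position 0..9, so it never becomes true and ◇□hot fails.
◇target holds at every position 0..9, and those are all positions ever visited, so □◇target holds.
At position 0: ◇□hot is false; □◇target is true; so ◇□hot ∧ □◇target is false.

Does not hold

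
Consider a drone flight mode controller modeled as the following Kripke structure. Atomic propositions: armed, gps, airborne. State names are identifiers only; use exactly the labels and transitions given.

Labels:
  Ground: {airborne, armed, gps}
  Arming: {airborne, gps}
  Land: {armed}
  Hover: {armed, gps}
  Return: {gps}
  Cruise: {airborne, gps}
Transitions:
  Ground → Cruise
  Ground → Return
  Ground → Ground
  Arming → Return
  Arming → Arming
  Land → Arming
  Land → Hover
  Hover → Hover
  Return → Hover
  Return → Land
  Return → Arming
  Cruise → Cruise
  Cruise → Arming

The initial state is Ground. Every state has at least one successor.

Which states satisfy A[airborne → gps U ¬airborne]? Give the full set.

{Land, Hover, Return}

States satisfying airborne → gps: {Ground, Arming, Land, Hover, Return, Cruise}.
States satisfying ¬airborne: {Land, Hover, Return}.
States satisfying A[airborne → gps U ¬airborne]: {Land, Hover, Return}.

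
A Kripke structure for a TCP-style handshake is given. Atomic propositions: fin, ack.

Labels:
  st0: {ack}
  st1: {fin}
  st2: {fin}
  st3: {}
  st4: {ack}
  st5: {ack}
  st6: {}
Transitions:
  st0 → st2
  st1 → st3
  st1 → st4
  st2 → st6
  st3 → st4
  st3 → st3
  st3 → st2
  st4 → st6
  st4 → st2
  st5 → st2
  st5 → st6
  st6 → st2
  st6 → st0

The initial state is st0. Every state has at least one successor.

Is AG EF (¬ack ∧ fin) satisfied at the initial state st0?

Yes

States satisfying EF (¬ack ∧ fin): {st0, st1, st2, st3, st4, st5, st6}.
States satisfying AG EF (¬ack ∧ fin): {st0, st1, st2, st3, st4, st5, st6}.
Every state reachable from st0 satisfies EF (¬ack ∧ fin).
st0 ∈ Sat(AG EF (¬ack ∧ fin)).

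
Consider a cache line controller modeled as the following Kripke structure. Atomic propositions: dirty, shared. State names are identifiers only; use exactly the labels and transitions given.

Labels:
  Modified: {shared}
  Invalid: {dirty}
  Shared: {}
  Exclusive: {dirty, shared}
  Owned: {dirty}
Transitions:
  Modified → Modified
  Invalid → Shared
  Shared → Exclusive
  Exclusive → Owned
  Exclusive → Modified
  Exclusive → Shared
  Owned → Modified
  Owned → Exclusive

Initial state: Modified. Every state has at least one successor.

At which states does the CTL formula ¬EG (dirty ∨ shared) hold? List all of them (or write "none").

States satisfying dirty ∨ shared: {Modified, Invalid, Exclusive, Owned}.
States satisfying EG (dirty ∨ shared): {Modified, Exclusive, Owned}.
States satisfying ¬EG (dirty ∨ shared): {Invalid, Shared}.

{Invalid, Shared}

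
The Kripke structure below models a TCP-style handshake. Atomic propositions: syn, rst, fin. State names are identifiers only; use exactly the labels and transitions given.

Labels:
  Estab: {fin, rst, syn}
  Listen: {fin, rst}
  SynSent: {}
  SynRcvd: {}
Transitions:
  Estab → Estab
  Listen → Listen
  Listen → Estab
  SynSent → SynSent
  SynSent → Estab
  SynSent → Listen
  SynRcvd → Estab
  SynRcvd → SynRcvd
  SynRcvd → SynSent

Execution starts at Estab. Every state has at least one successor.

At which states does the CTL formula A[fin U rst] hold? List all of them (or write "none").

{Estab, Listen}

States satisfying fin: {Estab, Listen}.
States satisfying rst: {Estab, Listen}.
States satisfying A[fin U rst]: {Estab, Listen}.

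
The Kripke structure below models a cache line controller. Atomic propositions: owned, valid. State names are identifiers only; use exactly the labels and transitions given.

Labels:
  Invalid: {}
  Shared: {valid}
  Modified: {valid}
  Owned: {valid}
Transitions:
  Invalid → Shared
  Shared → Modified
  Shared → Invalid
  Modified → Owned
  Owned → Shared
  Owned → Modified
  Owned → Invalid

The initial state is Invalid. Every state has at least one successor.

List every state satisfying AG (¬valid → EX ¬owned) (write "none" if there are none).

States satisfying ¬valid → EX ¬owned: {Invalid, Shared, Modified, Owned}.
States satisfying AG (¬valid → EX ¬owned): {Invalid, Shared, Modified, Owned}.

{Invalid, Shared, Modified, Owned}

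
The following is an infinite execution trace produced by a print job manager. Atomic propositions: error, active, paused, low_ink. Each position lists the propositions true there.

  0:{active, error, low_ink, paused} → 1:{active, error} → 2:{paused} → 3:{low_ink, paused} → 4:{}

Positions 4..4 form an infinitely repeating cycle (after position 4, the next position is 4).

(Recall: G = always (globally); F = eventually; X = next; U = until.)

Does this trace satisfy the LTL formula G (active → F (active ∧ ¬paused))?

Satisfied

active → F (active ∧ ¬paused) holds at every position 0..4, and those are all positions ever visited, so G (active → F (active ∧ ¬paused)) holds.
Positions where active holds: 0, 1.
Check F (active ∧ ¬paused) at each: 0→ok, 1→ok.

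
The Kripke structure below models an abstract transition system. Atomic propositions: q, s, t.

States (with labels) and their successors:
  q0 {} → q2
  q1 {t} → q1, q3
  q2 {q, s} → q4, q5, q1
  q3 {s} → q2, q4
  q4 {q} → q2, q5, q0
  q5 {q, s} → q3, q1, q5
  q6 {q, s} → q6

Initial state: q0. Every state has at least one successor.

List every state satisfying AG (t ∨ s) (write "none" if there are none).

{q6}

States satisfying t ∨ s: {q1, q2, q3, q5, q6}.
States satisfying AG (t ∨ s): {q6}.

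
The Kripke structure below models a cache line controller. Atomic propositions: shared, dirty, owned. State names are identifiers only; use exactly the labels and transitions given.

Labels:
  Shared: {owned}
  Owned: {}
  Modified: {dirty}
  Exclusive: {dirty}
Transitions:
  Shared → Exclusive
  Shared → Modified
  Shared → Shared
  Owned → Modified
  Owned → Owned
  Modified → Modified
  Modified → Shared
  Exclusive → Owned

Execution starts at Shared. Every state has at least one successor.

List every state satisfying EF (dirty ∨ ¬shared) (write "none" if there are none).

States satisfying dirty ∨ ¬shared: {Shared, Owned, Modified, Exclusive}.
States satisfying EF (dirty ∨ ¬shared): {Shared, Owned, Modified, Exclusive}.

{Shared, Owned, Modified, Exclusive}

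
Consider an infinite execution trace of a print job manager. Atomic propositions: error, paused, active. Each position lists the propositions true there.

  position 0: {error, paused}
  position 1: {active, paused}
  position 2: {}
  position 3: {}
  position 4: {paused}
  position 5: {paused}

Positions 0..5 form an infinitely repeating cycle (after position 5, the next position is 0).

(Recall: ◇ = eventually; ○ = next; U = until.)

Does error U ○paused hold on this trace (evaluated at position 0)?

Satisfied

Walking from position 0: ○paused first holds at position 0, and error holds at every earlier position along the way, so error U ○paused holds.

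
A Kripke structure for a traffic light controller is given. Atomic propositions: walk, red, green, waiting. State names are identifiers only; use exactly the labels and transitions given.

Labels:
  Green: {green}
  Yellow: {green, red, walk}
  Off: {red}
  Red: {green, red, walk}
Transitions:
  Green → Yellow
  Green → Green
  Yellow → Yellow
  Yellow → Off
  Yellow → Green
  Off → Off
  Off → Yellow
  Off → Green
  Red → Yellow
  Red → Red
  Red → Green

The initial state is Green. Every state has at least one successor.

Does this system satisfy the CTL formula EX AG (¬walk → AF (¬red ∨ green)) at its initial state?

States satisfying AG (¬walk → AF (¬red ∨ green)): ∅.
States satisfying EX AG (¬walk → AF (¬red ∨ green)): ∅.
No suitable path/successor from Green witnesses the formula.
Green ∉ Sat(EX AG (¬walk → AF (¬red ∨ green))).

No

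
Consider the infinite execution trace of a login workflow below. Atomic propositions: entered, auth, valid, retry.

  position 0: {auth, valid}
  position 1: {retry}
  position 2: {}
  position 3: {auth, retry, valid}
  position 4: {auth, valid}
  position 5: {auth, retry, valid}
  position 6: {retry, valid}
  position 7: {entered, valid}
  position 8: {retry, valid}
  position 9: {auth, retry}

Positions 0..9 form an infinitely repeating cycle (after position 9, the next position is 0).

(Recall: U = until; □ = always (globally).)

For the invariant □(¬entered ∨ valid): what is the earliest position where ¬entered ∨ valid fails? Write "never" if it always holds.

never

¬entered ∨ valid holds at every position 0..9, and those are all the positions the trace ever visits, so the invariant □(¬entered ∨ valid) is never violated.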